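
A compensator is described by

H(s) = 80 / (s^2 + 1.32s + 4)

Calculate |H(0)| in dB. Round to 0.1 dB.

26.0 dB

H(0) = 80 / 4 = 20
20 log₁₀(20) ≈ 26.02 dB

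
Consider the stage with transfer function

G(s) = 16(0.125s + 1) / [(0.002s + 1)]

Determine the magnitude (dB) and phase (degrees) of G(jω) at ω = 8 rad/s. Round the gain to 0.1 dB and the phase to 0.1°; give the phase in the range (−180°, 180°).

At ω = 8 rad/s:
zero (1 + j8·0.125) = 1 + j1 → |·| ≈ 1.4142, ∠ ≈ 45.00°
pole (1 + j8·0.002) = 1 + j0.016 → |·| ≈ 1.0001, ∠ ≈ 0.92°
|G| = 16 · 1.4142 / (1.0001) ≈ 22.625
Gain = 20 log₁₀(22.625) ≈ 27.09 dB
∠G = (45.00°) − (0.92°) = 44.08°

27.1 dB, 44.1°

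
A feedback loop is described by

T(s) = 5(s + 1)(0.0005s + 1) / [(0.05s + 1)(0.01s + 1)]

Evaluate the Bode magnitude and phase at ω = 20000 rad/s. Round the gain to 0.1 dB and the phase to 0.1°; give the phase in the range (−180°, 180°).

14.0 dB, -5.4°

At ω = 20000 rad/s:
zero (1 + j20000·1) = 1 + j20000 → |·| ≈ 20000, ∠ ≈ 90.00°
zero (1 + j20000·0.0005) = 1 + j10 → |·| ≈ 10.05, ∠ ≈ 84.29°
pole (1 + j20000·0.05) = 1 + j1000 → |·| ≈ 1000, ∠ ≈ 89.94°
pole (1 + j20000·0.01) = 1 + j200 → |·| ≈ 200, ∠ ≈ 89.71°
|T| = 5 · 20000 · 10.05 / (1000 · 200) ≈ 5.025
Gain = 20 log₁₀(5.025) ≈ 14.02 dB
∠T = (90.00° + 84.29°) − (89.94° + 89.71°) = -5.36°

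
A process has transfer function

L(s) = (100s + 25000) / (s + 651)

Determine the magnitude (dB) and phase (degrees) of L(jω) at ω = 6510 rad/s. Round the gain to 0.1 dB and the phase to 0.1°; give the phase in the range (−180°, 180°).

40.0 dB, 3.5°

Substitute s = j6510:
Numerator: 100(j6510) + 25000 = 25000 + j651000
Denominator: (j6510) + 651 = 651 + j6510
|N| = √(25000² + 651000²) ≈ 6.5148e+05, ∠N ≈ 87.80°
|D| = √(651² + 6510²) ≈ 6542.5, ∠D ≈ 84.29°
|L| = 6.5148e+05 / 6542.5 ≈ 99.577
Gain = 20 log₁₀(99.577) ≈ 39.96 dB
∠L = 87.80° − 84.29° = 3.51°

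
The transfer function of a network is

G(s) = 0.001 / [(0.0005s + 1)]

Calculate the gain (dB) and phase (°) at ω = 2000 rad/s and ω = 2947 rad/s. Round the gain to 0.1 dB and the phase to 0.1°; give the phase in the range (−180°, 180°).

At ω = 2000 rad/s:
pole (1 + j2000·0.0005) = 1 + j1 → |·| ≈ 1.4142, ∠ ≈ 45.00°
|G| = 0.001 · 1 / (1.4142) ≈ 0.00070711
Gain = 20 log₁₀(0.00070711) ≈ -63.01 dB
∠G = (0°) − (45.00°) = -45.00°

At ω = 2947 rad/s:
pole (1 + j2947·0.0005) = 1 + j1.4735 → |·| ≈ 1.7808, ∠ ≈ 55.84°
|G| = 0.001 · 1 / (1.7808) ≈ 0.00056155
Gain = 20 log₁₀(0.00056155) ≈ -65.01 dB
∠G = (0°) − (55.84°) = -55.84°

ω = 2000: -63.0 dB, -45.0°; ω = 2947: -65.0 dB, -55.8°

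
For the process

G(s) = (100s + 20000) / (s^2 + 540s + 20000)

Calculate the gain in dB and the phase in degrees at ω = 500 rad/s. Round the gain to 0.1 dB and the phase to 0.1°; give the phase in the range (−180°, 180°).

Substitute s = j500:
Numerator: 100(j500) + 20000 = 20000 + j50000
Denominator: (j500)^2 + 540(j500) + 20000 = -230000 + j270000
|N| = √(20000² + 50000²) ≈ 53852, ∠N ≈ 68.20°
|D| = √(230000² + 270000²) ≈ 3.5468e+05, ∠D ≈ 130.43°
|G| = 53852 / 3.5468e+05 ≈ 0.15183
Gain = 20 log₁₀(0.15183) ≈ -16.37 dB
∠G = 68.20° − 130.43° = -62.23°

-16.4 dB, -62.2°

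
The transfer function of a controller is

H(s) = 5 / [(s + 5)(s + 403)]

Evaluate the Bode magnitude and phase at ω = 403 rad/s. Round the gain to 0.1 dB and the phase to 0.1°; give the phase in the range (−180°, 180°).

At s = jω = j403:
pole (s+5): 5 + j403 → |·| = √(5²+403²) = √162434 ≈ 403.03, ∠ = arctan(403/5) ≈ 89.29°
pole (s+403): 403 + j403 → |·| = √(403²+403²) = √324818 ≈ 569.93, ∠ = arctan(403/403) ≈ 45.00°
|H| = 5 / 2.297e+05 ≈ 2.1768e-05
Gain = 20 log₁₀(2.1768e-05) ≈ -93.24 dB
∠H = 0.00° − 134.29° = -134.29°

-93.2 dB, -134.3°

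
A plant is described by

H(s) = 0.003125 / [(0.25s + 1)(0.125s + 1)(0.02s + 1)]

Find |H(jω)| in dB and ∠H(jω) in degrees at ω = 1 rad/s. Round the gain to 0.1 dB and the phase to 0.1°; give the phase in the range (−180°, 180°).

At ω = 1 rad/s:
pole (1 + j1·0.25) = 1 + j0.25 → |·| ≈ 1.0308, ∠ ≈ 14.04°
pole (1 + j1·0.125) = 1 + j0.125 → |·| ≈ 1.0078, ∠ ≈ 7.13°
pole (1 + j1·0.02) = 1 + j0.02 → |·| ≈ 1.0002, ∠ ≈ 1.15°
|H| = 0.003125 · 1 / (1.0308 · 1.0078 · 1.0002) ≈ 0.0030076
Gain = 20 log₁₀(0.0030076) ≈ -50.44 dB
∠H = (0°) − (14.04° + 7.13° + 1.15°) = -22.32°

-50.4 dB, -22.3°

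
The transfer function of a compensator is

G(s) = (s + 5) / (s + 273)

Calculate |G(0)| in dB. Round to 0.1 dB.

-34.7 dB

G(0) = 1·5 / (273) ≈ 0.018315
20 log₁₀(0.018315) ≈ -34.74 dB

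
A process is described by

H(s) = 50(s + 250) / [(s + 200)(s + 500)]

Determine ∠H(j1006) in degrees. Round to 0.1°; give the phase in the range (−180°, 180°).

-66.3°

At s = jω = j1006:
zero (s+250): 250 + j1006 → |·| = √(250²+1006²) = √1074536 ≈ 1036.6, ∠ = arctan(1006/250) ≈ 76.04°
pole (s+200): 200 + j1006 → |·| = √(200²+1006²) = √1052036 ≈ 1025.7, ∠ = arctan(1006/200) ≈ 78.76°
pole (s+500): 500 + j1006 → |·| = √(500²+1006²) = √1262036 ≈ 1123.4, ∠ = arctan(1006/500) ≈ 63.57°
∠H = 76.04° − 142.33° = -66.29°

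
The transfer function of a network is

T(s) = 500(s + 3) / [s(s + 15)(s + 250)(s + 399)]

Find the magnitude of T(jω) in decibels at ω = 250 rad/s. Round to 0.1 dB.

At s = jω = j250:
zero (s+3): 3 + j250 → |·| = √(3²+250²) = √62509 ≈ 250.02, ∠ = arctan(250/3) ≈ 89.31°
pole (s+15): 15 + j250 → |·| = √(15²+250²) = √62725 ≈ 250.45, ∠ = arctan(250/15) ≈ 86.57°
pole (s+250): 250 + j250 → |·| = √(250²+250²) = √125000 ≈ 353.55, ∠ = arctan(250/250) ≈ 45.00°
pole (s+399): 399 + j250 → |·| = √(399²+250²) = √221701 ≈ 470.85, ∠ = arctan(250/399) ≈ 32.07°
pole at origin: |s| = 250, ∠ = 90.00° (in denominator)
|T| = 500 · 250.02 / 1.0423e+10 ≈ 1.1994e-05
Gain = 20 log₁₀(1.1994e-05) ≈ -98.42 dB

-98.4 dB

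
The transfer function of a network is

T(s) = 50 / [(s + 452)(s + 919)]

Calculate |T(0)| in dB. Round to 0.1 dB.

T(0) = 50 / (452·919) ≈ 0.00012037
20 log₁₀(0.00012037) ≈ -78.39 dB

-78.4 dB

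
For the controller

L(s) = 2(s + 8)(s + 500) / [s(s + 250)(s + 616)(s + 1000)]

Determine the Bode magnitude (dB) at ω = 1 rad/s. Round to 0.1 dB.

-85.6 dB

At s = jω = j1:
zero (s+8): 8 + j1 → |·| = √(8²+1²) = √65 ≈ 8.0623, ∠ = arctan(1/8) ≈ 7.13°
zero (s+500): 500 + j1 → |·| = √(500²+1²) = √250001 ≈ 500, ∠ = arctan(1/500) ≈ 0.11°
pole (s+250): 250 + j1 → |·| = √(250²+1²) = √62501 ≈ 250, ∠ = arctan(1/250) ≈ 0.23°
pole (s+616): 616 + j1 → |·| = √(616²+1²) = √379457 ≈ 616, ∠ = arctan(1/616) ≈ 0.09°
pole (s+1000): 1000 + j1 → |·| = √(1000²+1²) = √1000001 ≈ 1000, ∠ = arctan(1/1000) ≈ 0.06°
pole at origin: |s| = 1, ∠ = 90.00° (in denominator)
|L| = 2 · 4031.2 / 1.54e+08 ≈ 5.2353e-05
Gain = 20 log₁₀(5.2353e-05) ≈ -85.62 dB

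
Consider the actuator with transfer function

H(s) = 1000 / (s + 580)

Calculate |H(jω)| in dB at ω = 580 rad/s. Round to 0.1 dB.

1.7 dB

Substitute s = j580:
Numerator: 1000 = 1000 + j0
Denominator: (j580) + 580 = 580 + j580
|N| = √(1000² + 0²) ≈ 1000, ∠N ≈ 0.00°
|D| = √(580² + 580²) ≈ 820.24, ∠D ≈ 45.00°
|H| = 1000 / 820.24 ≈ 1.2192
Gain = 20 log₁₀(1.2192) ≈ 1.72 dB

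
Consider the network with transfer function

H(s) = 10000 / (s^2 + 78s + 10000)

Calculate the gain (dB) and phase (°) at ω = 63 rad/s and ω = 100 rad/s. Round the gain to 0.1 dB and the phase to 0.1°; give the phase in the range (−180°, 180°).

At s = jω = j63:
quadratic: (j63)² + 78·j63 + 10000 = 6031 + j4914 → |·| ≈ 7779.5, ∠ ≈ 39.17°
|H| = 10000 / 7779.5 ≈ 1.2854
Gain = 20 log₁₀(1.2854) ≈ 2.18 dB
∠H = 0.00° − 39.17° = -39.17°

At s = jω = j100:
quadratic: (j100)² + 78·j100 + 10000 = 0 + j7800 → |·| ≈ 7800, ∠ ≈ 90.00°
|H| = 10000 / 7800 ≈ 1.2821
Gain = 20 log₁₀(1.2821) ≈ 2.16 dB
∠H = 0.00° − 90.00° = -90.00°

ω = 63: 2.2 dB, -39.2°; ω = 100: 2.2 dB, -90.0°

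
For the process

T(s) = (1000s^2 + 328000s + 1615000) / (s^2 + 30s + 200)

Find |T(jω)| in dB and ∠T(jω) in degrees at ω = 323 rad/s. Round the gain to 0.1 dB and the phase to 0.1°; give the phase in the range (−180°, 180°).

Substitute s = j323:
Numerator: 1000(j323)^2 + 328000(j323) + 1615000 = -102714000 + j105944000
Denominator: (j323)^2 + 30(j323) + 200 = -104129 + j9690
|N| = √(102714000² + 105944000²) ≈ 1.4756e+08, ∠N ≈ 134.11°
|D| = √(104129² + 9690²) ≈ 1.0458e+05, ∠D ≈ 174.68°
|T| = 1.4756e+08 / 1.0458e+05 ≈ 1411
Gain = 20 log₁₀(1411) ≈ 62.99 dB
∠T = 134.11° − 174.68° = -40.57°

63.0 dB, -40.6°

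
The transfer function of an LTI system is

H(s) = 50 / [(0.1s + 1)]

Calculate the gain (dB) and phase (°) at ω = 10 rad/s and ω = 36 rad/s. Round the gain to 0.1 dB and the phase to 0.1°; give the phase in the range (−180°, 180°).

At ω = 10 rad/s:
pole (1 + j10·0.1) = 1 + j1 → |·| ≈ 1.4142, ∠ ≈ 45.00°
|H| = 50 · 1 / (1.4142) ≈ 35.356
Gain = 20 log₁₀(35.356) ≈ 30.97 dB
∠H = (0°) − (45.00°) = -45.00°

At ω = 36 rad/s:
pole (1 + j36·0.1) = 1 + j3.6 → |·| ≈ 3.7363, ∠ ≈ 74.48°
|H| = 50 · 1 / (3.7363) ≈ 13.382
Gain = 20 log₁₀(13.382) ≈ 22.53 dB
∠H = (0°) − (74.48°) = -74.48°

ω = 10: 31.0 dB, -45.0°; ω = 36: 22.5 dB, -74.5°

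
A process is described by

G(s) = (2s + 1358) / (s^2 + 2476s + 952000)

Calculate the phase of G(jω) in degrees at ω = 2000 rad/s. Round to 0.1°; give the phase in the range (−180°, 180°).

Substitute s = j2000:
Numerator: 2(j2000) + 1358 = 1358 + j4000
Denominator: (j2000)^2 + 2476(j2000) + 952000 = -3048000 + j4952000
|N| = √(1358² + 4000²) ≈ 4224.2, ∠N ≈ 71.25°
|D| = √(3048000² + 4952000²) ≈ 5.8149e+06, ∠D ≈ 121.61°
∠G = 71.25° − 121.61° = -50.36°

-50.4°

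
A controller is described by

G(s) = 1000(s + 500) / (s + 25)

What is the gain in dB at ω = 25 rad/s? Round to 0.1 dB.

At s = jω = j25:
zero (s+500): 500 + j25 → |·| = √(500²+25²) = √250625 ≈ 500.62, ∠ = arctan(25/500) ≈ 2.86°
pole (s+25): 25 + j25 → |·| = √(25²+25²) = √1250 ≈ 35.355, ∠ = arctan(25/25) ≈ 45.00°
|G| = 1000 · 500.62 / 35.355 ≈ 14160
Gain = 20 log₁₀(14160) ≈ 83.02 dB

83.0 dB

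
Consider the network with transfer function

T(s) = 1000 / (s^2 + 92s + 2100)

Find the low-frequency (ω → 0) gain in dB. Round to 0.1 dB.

T(0) = 1000 / 2100 ≈ 0.47619
20 log₁₀(0.47619) ≈ -6.44 dB

-6.4 dB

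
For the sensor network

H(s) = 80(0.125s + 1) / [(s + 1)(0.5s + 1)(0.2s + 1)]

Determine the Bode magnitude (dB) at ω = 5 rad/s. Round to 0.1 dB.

13.7 dB

At ω = 5 rad/s:
zero (1 + j5·0.125) = 1 + j0.625 → |·| ≈ 1.1792, ∠ ≈ 32.01°
pole (1 + j5·1) = 1 + j5 → |·| ≈ 5.099, ∠ ≈ 78.69°
pole (1 + j5·0.5) = 1 + j2.5 → |·| ≈ 2.6926, ∠ ≈ 68.20°
pole (1 + j5·0.2) = 1 + j1 → |·| ≈ 1.4142, ∠ ≈ 45.00°
|H| = 80 · 1.1792 / (5.099 · 2.6926 · 1.4142) ≈ 4.8586
Gain = 20 log₁₀(4.8586) ≈ 13.73 dB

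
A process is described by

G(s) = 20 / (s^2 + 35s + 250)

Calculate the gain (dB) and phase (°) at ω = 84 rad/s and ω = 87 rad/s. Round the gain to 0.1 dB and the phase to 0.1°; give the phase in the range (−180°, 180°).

ω = 84: -51.4 dB, -156.6°; ω = 87: -52.0 dB, -157.4°

Substitute s = j84:
Numerator: 20 = 20 + j0
Denominator: (j84)^2 + 35(j84) + 250 = -6806 + j2940
|N| = √(20² + 0²) ≈ 20, ∠N ≈ 0.00°
|D| = √(6806² + 2940²) ≈ 7413.9, ∠D ≈ 156.64°
|G| = 20 / 7413.9 ≈ 0.0026976
Gain = 20 log₁₀(0.0026976) ≈ -51.38 dB
∠G = 0.00° − 156.64° = -156.64°

Substitute s = j87:
Numerator: 20 = 20 + j0
Denominator: (j87)^2 + 35(j87) + 250 = -7319 + j3045
|N| = √(20² + 0²) ≈ 20, ∠N ≈ 0.00°
|D| = √(7319² + 3045²) ≈ 7927.2, ∠D ≈ 157.41°
|G| = 20 / 7927.2 ≈ 0.002523
Gain = 20 log₁₀(0.002523) ≈ -51.96 dB
∠G = 0.00° − 157.41° = -157.41°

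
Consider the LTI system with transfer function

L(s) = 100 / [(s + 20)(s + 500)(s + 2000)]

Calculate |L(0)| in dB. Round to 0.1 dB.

L(0) = 100 / (20·500·2000) = 5e-06
20 log₁₀(5e-06) ≈ -106.02 dB

-106.0 dB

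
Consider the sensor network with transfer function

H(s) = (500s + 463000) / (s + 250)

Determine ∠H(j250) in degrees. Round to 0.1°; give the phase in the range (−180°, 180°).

-29.9°

Substitute s = j250:
Numerator: 500(j250) + 463000 = 463000 + j125000
Denominator: (j250) + 250 = 250 + j250
|N| = √(463000² + 125000²) ≈ 4.7958e+05, ∠N ≈ 15.11°
|D| = √(250² + 250²) ≈ 353.55, ∠D ≈ 45.00°
∠H = 15.11° − 45.00° = -29.89°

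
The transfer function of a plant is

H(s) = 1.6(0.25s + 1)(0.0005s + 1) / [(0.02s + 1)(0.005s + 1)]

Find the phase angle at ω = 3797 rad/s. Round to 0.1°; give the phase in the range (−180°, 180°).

-24.1°

At ω = 3797 rad/s:
zero (1 + j3797·0.25) = 1 + j949.25 → |·| ≈ 949.25, ∠ ≈ 89.94°
zero (1 + j3797·0.0005) = 1 + j1.8985 → |·| ≈ 2.1458, ∠ ≈ 62.22°
pole (1 + j3797·0.02) = 1 + j75.94 → |·| ≈ 75.947, ∠ ≈ 89.25°
pole (1 + j3797·0.005) = 1 + j18.985 → |·| ≈ 19.011, ∠ ≈ 86.98°
∠H = (89.94° + 62.22°) − (89.25° + 86.98°) = -24.07°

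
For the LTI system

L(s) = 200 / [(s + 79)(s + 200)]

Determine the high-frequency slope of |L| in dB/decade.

-40 dB/decade

Each pole contributes −20 dB/decade at high frequency; each zero contributes +20 dB/decade.
Net: 0 zero(s) − 2 pole(s) → -40 dB/decade.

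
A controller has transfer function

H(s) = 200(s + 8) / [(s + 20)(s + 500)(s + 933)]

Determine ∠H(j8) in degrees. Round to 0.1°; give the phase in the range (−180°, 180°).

At s = jω = j8:
zero (s+8): 8 + j8 → |·| = √(8²+8²) = √128 ≈ 11.314, ∠ = arctan(8/8) ≈ 45.00°
pole (s+20): 20 + j8 → |·| = √(20²+8²) = √464 ≈ 21.541, ∠ = arctan(8/20) ≈ 21.80°
pole (s+500): 500 + j8 → |·| = √(500²+8²) = √250064 ≈ 500.06, ∠ = arctan(8/500) ≈ 0.92°
pole (s+933): 933 + j8 → |·| = √(933²+8²) = √870553 ≈ 933.03, ∠ = arctan(8/933) ≈ 0.49°
∠H = 45.00° − 23.21° = 21.79°

21.8°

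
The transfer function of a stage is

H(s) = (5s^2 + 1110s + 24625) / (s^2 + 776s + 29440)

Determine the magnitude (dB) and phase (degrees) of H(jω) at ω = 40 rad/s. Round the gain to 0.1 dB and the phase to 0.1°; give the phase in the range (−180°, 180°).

1.1 dB, 21.4°

Substitute s = j40:
Numerator: 5(j40)^2 + 1110(j40) + 24625 = 16625 + j44400
Denominator: (j40)^2 + 776(j40) + 29440 = 27840 + j31040
|N| = √(16625² + 44400²) ≈ 47410, ∠N ≈ 69.47°
|D| = √(27840² + 31040²) ≈ 41696, ∠D ≈ 48.11°
|H| = 47410 / 41696 ≈ 1.137
Gain = 20 log₁₀(1.137) ≈ 1.12 dB
∠H = 69.47° − 48.11° = 21.36°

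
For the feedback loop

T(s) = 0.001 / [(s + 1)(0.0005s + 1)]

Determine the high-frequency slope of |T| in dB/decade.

Each pole contributes −20 dB/decade at high frequency; each zero contributes +20 dB/decade.
Net: 0 zero(s) − 2 pole(s) → -40 dB/decade.

-40 dB/decade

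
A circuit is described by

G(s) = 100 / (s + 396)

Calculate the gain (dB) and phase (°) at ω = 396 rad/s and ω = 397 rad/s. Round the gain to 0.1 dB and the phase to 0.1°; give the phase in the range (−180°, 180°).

Substitute s = j396:
Numerator: 100 = 100 + j0
Denominator: (j396) + 396 = 396 + j396
|N| = √(100² + 0²) ≈ 100, ∠N ≈ 0.00°
|D| = √(396² + 396²) ≈ 560.03, ∠D ≈ 45.00°
|G| = 100 / 560.03 ≈ 0.17856
Gain = 20 log₁₀(0.17856) ≈ -14.96 dB
∠G = 0.00° − 45.00° = -45.00°

Substitute s = j397:
Numerator: 100 = 100 + j0
Denominator: (j397) + 396 = 396 + j397
|N| = √(100² + 0²) ≈ 100, ∠N ≈ 0.00°
|D| = √(396² + 397²) ≈ 560.74, ∠D ≈ 45.07°
|G| = 100 / 560.74 ≈ 0.17834
Gain = 20 log₁₀(0.17834) ≈ -14.98 dB
∠G = 0.00° − 45.07° = -45.07°

ω = 396: -15.0 dB, -45.0°; ω = 397: -15.0 dB, -45.1°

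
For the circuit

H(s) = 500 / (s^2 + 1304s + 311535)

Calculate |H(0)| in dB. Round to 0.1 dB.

-55.9 dB

H(0) = 500 / 311535 ≈ 0.001605
20 log₁₀(0.001605) ≈ -55.89 dB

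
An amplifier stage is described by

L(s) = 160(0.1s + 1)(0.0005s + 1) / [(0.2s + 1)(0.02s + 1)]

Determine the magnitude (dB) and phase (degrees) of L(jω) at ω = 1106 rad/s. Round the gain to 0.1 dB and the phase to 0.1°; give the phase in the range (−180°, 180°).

At ω = 1106 rad/s:
zero (1 + j1106·0.1) = 1 + j110.6 → |·| ≈ 110.6, ∠ ≈ 89.48°
zero (1 + j1106·0.0005) = 1 + j0.553 → |·| ≈ 1.1427, ∠ ≈ 28.94°
pole (1 + j1106·0.2) = 1 + j221.2 → |·| ≈ 221.2, ∠ ≈ 89.74°
pole (1 + j1106·0.02) = 1 + j22.12 → |·| ≈ 22.143, ∠ ≈ 87.41°
|L| = 160 · 110.6 · 1.1427 / (221.2 · 22.143) ≈ 4.1284
Gain = 20 log₁₀(4.1284) ≈ 12.32 dB
∠L = (89.48° + 28.94°) − (89.74° + 87.41°) = -58.73°

12.3 dB, -58.7°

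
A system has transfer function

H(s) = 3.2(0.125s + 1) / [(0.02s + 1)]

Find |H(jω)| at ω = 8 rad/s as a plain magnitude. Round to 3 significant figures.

4.47

At ω = 8 rad/s:
zero (1 + j8·0.125) = 1 + j1 → |·| ≈ 1.4142, ∠ ≈ 45.00°
pole (1 + j8·0.02) = 1 + j0.16 → |·| ≈ 1.0127, ∠ ≈ 9.09°
|H| = 3.2 · 1.4142 / (1.0127) ≈ 4.4687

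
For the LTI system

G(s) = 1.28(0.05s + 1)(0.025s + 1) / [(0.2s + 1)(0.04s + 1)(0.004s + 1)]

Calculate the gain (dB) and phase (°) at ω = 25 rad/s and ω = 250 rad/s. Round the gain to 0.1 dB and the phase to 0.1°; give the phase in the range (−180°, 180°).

ω = 25: -9.5 dB, -46.1°; ω = 250: -16.9 dB, -51.8°

At ω = 25 rad/s:
zero (1 + j25·0.05) = 1 + j1.25 → |·| ≈ 1.6008, ∠ ≈ 51.34°
zero (1 + j25·0.025) = 1 + j0.625 → |·| ≈ 1.1792, ∠ ≈ 32.01°
pole (1 + j25·0.2) = 1 + j5 → |·| ≈ 5.099, ∠ ≈ 78.69°
pole (1 + j25·0.04) = 1 + j1 → |·| ≈ 1.4142, ∠ ≈ 45.00°
pole (1 + j25·0.004) = 1 + j0.1 → |·| ≈ 1.005, ∠ ≈ 5.71°
|G| = 1.28 · 1.6008 · 1.1792 / (5.099 · 1.4142 · 1.005) ≈ 0.33341
Gain = 20 log₁₀(0.33341) ≈ -9.54 dB
∠G = (51.34° + 32.01°) − (78.69° + 45.00° + 5.71°) = -46.05°

At ω = 250 rad/s:
zero (1 + j250·0.05) = 1 + j12.5 → |·| ≈ 12.54, ∠ ≈ 85.43°
zero (1 + j250·0.025) = 1 + j6.25 → |·| ≈ 6.3295, ∠ ≈ 80.91°
pole (1 + j250·0.2) = 1 + j50 → |·| ≈ 50.01, ∠ ≈ 88.85°
pole (1 + j250·0.04) = 1 + j10 → |·| ≈ 10.05, ∠ ≈ 84.29°
pole (1 + j250·0.004) = 1 + j1 → |·| ≈ 1.4142, ∠ ≈ 45.00°
|G| = 1.28 · 12.54 · 6.3295 / (50.01 · 10.05 · 1.4142) ≈ 0.14294
Gain = 20 log₁₀(0.14294) ≈ -16.90 dB
∠G = (85.43° + 80.91°) − (88.85° + 84.29° + 45.00°) = -51.80°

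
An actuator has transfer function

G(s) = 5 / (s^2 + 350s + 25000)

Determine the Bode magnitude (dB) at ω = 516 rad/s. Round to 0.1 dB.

-95.6 dB

Substitute s = j516:
Numerator: 5 = 5 + j0
Denominator: (j516)^2 + 350(j516) + 25000 = -241256 + j180600
|N| = √(5² + 0²) ≈ 5, ∠N ≈ 0.00°
|D| = √(241256² + 180600²) ≈ 3.0136e+05, ∠D ≈ 143.18°
|G| = 5 / 3.0136e+05 ≈ 1.6591e-05
Gain = 20 log₁₀(1.6591e-05) ≈ -95.60 dB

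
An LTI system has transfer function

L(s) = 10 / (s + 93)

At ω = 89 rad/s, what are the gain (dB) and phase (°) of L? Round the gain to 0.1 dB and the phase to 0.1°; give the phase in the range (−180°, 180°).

-22.2 dB, -43.7°

Substitute s = j89:
Numerator: 10 = 10 + j0
Denominator: (j89) + 93 = 93 + j89
|N| = √(10² + 0²) ≈ 10, ∠N ≈ 0.00°
|D| = √(93² + 89²) ≈ 128.72, ∠D ≈ 43.74°
|L| = 10 / 128.72 ≈ 0.077688
Gain = 20 log₁₀(0.077688) ≈ -22.19 dB
∠L = 0.00° − 43.74° = -43.74°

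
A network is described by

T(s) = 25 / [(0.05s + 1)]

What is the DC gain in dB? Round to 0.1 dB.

28.0 dB

T(0) = 25 · 1 / 1 = 25
20 log₁₀(25) ≈ 27.96 dB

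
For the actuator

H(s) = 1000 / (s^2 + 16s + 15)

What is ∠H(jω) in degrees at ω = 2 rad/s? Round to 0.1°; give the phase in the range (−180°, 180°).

Substitute s = j2:
Numerator: 1000 = 1000 + j0
Denominator: (j2)^2 + 16(j2) + 15 = 11 + j32
|N| = √(1000² + 0²) ≈ 1000, ∠N ≈ 0.00°
|D| = √(11² + 32²) ≈ 33.838, ∠D ≈ 71.03°
∠H = 0.00° − 71.03° = -71.03°

-71.0°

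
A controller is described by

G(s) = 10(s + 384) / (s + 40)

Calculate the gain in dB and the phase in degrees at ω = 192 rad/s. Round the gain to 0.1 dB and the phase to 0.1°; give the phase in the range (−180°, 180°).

At s = jω = j192:
zero (s+384): 384 + j192 → |·| = √(384²+192²) = √184320 ≈ 429.33, ∠ = arctan(192/384) ≈ 26.57°
pole (s+40): 40 + j192 → |·| = √(40²+192²) = √38464 ≈ 196.12, ∠ = arctan(192/40) ≈ 78.23°
|G| = 10 · 429.33 / 196.12 ≈ 21.891
Gain = 20 log₁₀(21.891) ≈ 26.81 dB
∠G = 26.57° − 78.23° = -51.66°

26.8 dB, -51.7°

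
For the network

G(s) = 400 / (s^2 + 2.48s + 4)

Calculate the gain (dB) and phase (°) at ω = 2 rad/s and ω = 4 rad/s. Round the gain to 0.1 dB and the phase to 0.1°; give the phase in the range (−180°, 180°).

At s = jω = j2:
quadratic: (j2)² + 2.48·j2 + 4 = 0 + j4.96 → |·| ≈ 4.96, ∠ ≈ 90.00°
|G| = 400 / 4.96 ≈ 80.645
Gain = 20 log₁₀(80.645) ≈ 38.13 dB
∠G = 0.00° − 90.00° = -90.00°

At s = jω = j4:
quadratic: (j4)² + 2.48·j4 + 4 = -12 + j9.92 → |·| ≈ 15.569, ∠ ≈ 140.42°
|G| = 400 / 15.569 ≈ 25.692
Gain = 20 log₁₀(25.692) ≈ 28.20 dB
∠G = 0.00° − 140.42° = -140.42°

ω = 2: 38.1 dB, -90.0°; ω = 4: 28.2 dB, -140.4°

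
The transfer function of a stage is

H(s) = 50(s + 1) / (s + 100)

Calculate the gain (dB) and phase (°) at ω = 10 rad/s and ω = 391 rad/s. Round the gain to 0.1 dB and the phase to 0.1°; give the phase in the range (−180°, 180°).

ω = 10: 14.0 dB, 78.6°; ω = 391: 33.7 dB, 14.2°

At s = jω = j10:
zero (s+1): 1 + j10 → |·| = √(1²+10²) = √101 ≈ 10.05, ∠ = arctan(10/1) ≈ 84.29°
pole (s+100): 100 + j10 → |·| = √(100²+10²) = √10100 ≈ 100.5, ∠ = arctan(10/100) ≈ 5.71°
|H| = 50 · 10.05 / 100.5 ≈ 5
Gain = 20 log₁₀(5) ≈ 13.98 dB
∠H = 84.29° − 5.71° = 78.58°

At s = jω = j391:
zero (s+1): 1 + j391 → |·| = √(1²+391²) = √152882 ≈ 391, ∠ = arctan(391/1) ≈ 89.85°
pole (s+100): 100 + j391 → |·| = √(100²+391²) = √162881 ≈ 403.59, ∠ = arctan(391/100) ≈ 75.65°
|H| = 50 · 391 / 403.59 ≈ 48.44
Gain = 20 log₁₀(48.44) ≈ 33.70 dB
∠H = 89.85° − 75.65° = 14.20°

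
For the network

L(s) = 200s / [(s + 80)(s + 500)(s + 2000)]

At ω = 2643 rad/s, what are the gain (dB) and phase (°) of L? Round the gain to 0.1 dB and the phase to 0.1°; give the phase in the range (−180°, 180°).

-93.0 dB, -130.4°

At s = jω = j2643:
zero at origin: s = j2643 → |·| = 2643, ∠ = 90.00°
pole (s+80): 80 + j2643 → |·| = √(80²+2643²) = √6991849 ≈ 2644.2, ∠ = arctan(2643/80) ≈ 88.27°
pole (s+500): 500 + j2643 → |·| = √(500²+2643²) = √7235449 ≈ 2689.9, ∠ = arctan(2643/500) ≈ 79.29°
pole (s+2000): 2000 + j2643 → |·| = √(2000²+2643²) = √10985449 ≈ 3314.4, ∠ = arctan(2643/2000) ≈ 52.88°
|L| = 200 · 2643 / 2.3574e+10 ≈ 2.2423e-05
Gain = 20 log₁₀(2.2423e-05) ≈ -92.99 dB
∠L = 90.00° − 220.44° = -130.44°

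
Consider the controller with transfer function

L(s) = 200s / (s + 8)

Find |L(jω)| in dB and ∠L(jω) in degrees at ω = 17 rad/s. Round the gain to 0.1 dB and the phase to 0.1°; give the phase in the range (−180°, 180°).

45.2 dB, 25.2°

At s = jω = j17:
zero at origin: s = j17 → |·| = 17, ∠ = 90.00°
pole (s+8): 8 + j17 → |·| = √(8²+17²) = √353 ≈ 18.788, ∠ = arctan(17/8) ≈ 64.80°
|L| = 200 · 17 / 18.788 ≈ 180.97
Gain = 20 log₁₀(180.97) ≈ 45.15 dB
∠L = 90.00° − 64.80° = 25.20°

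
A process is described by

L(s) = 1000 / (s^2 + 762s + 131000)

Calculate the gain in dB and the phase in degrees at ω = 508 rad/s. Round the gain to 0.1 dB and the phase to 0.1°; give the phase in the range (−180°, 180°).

-52.2 dB, -108.2°

Substitute s = j508:
Numerator: 1000 = 1000 + j0
Denominator: (j508)^2 + 762(j508) + 131000 = -127064 + j387096
|N| = √(1000² + 0²) ≈ 1000, ∠N ≈ 0.00°
|D| = √(127064² + 387096²) ≈ 4.0742e+05, ∠D ≈ 108.17°
|L| = 1000 / 4.0742e+05 ≈ 0.0024545
Gain = 20 log₁₀(0.0024545) ≈ -52.20 dB
∠L = 0.00° − 108.17° = -108.17°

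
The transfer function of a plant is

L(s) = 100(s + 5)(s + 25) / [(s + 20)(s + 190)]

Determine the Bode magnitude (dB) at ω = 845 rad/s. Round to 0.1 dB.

At s = jω = j845:
zero (s+5): 5 + j845 → |·| = √(5²+845²) = √714050 ≈ 845.01, ∠ = arctan(845/5) ≈ 89.66°
zero (s+25): 25 + j845 → |·| = √(25²+845²) = √714650 ≈ 845.37, ∠ = arctan(845/25) ≈ 88.31°
pole (s+20): 20 + j845 → |·| = √(20²+845²) = √714425 ≈ 845.24, ∠ = arctan(845/20) ≈ 88.64°
pole (s+190): 190 + j845 → |·| = √(190²+845²) = √750125 ≈ 866.1, ∠ = arctan(845/190) ≈ 77.33°
|L| = 100 · 7.1435e+05 / 7.3206e+05 ≈ 97.581
Gain = 20 log₁₀(97.581) ≈ 39.79 dB

39.8 dB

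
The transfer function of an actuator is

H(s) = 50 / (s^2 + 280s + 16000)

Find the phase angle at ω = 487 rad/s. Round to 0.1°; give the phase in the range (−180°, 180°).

-148.3°

Substitute s = j487:
Numerator: 50 = 50 + j0
Denominator: (j487)^2 + 280(j487) + 16000 = -221169 + j136360
|N| = √(50² + 0²) ≈ 50, ∠N ≈ 0.00°
|D| = √(221169² + 136360²) ≈ 2.5983e+05, ∠D ≈ 148.34°
∠H = 0.00° − 148.34° = -148.34°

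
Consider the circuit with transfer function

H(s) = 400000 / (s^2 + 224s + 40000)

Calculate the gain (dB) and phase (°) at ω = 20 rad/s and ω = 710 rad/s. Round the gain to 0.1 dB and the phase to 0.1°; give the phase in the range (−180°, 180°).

ω = 20: 20.0 dB, -6.5°; ω = 710: -1.8 dB, -161.1°

At s = jω = j20:
quadratic: (j20)² + 224·j20 + 40000 = 39600 + j4480 → |·| ≈ 39853, ∠ ≈ 6.45°
|H| = 400000 / 39853 ≈ 10.037
Gain = 20 log₁₀(10.037) ≈ 20.03 dB
∠H = 0.00° − 6.45° = -6.45°

At s = jω = j710:
quadratic: (j710)² + 224·j710 + 40000 = -464100 + j159040 → |·| ≈ 4.9059e+05, ∠ ≈ 161.08°
|H| = 400000 / 4.9059e+05 ≈ 0.81534
Gain = 20 log₁₀(0.81534) ≈ -1.77 dB
∠H = 0.00° − 161.08° = -161.08°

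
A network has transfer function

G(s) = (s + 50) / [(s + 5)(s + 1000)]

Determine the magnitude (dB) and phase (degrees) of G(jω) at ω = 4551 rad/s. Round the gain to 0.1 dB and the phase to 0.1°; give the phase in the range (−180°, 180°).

-73.4 dB, -78.2°

At s = jω = j4551:
zero (s+50): 50 + j4551 → |·| = √(50²+4551²) = √20714101 ≈ 4551.3, ∠ = arctan(4551/50) ≈ 89.37°
pole (s+5): 5 + j4551 → |·| = √(5²+4551²) = √20711626 ≈ 4551, ∠ = arctan(4551/5) ≈ 89.94°
pole (s+1000): 1000 + j4551 → |·| = √(1000²+4551²) = √21711601 ≈ 4659.6, ∠ = arctan(4551/1000) ≈ 77.61°
|G| = 1 · 4551.3 / 2.1206e+07 ≈ 0.00021462
Gain = 20 log₁₀(0.00021462) ≈ -73.37 dB
∠G = 89.37° − 167.55° = -78.18°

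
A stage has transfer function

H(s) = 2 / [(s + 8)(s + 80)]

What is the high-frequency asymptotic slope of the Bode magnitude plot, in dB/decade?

Each pole contributes −20 dB/decade at high frequency; each zero contributes +20 dB/decade.
Net: 0 zero(s) − 2 pole(s) → -40 dB/decade.

-40 dB/decade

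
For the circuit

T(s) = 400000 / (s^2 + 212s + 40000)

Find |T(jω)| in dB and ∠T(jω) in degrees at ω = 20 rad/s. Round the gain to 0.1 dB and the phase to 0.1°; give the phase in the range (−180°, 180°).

20.0 dB, -6.1°

At s = jω = j20:
quadratic: (j20)² + 212·j20 + 40000 = 39600 + j4240 → |·| ≈ 39826, ∠ ≈ 6.11°
|T| = 400000 / 39826 ≈ 10.044
Gain = 20 log₁₀(10.044) ≈ 20.04 dB
∠T = 0.00° − 6.11° = -6.11°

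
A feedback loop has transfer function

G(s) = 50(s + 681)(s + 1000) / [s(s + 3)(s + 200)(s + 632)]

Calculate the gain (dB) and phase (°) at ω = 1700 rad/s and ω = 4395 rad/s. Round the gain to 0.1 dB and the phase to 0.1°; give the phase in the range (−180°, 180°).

At s = jω = j1700:
zero (s+681): 681 + j1700 → |·| = √(681²+1700²) = √3353761 ≈ 1831.3, ∠ = arctan(1700/681) ≈ 68.17°
zero (s+1000): 1000 + j1700 → |·| = √(1000²+1700²) = √3890000 ≈ 1972.3, ∠ = arctan(1700/1000) ≈ 59.53°
pole (s+3): 3 + j1700 → |·| = √(3²+1700²) = √2890009 ≈ 1700, ∠ = arctan(1700/3) ≈ 89.90°
pole (s+200): 200 + j1700 → |·| = √(200²+1700²) = √2930000 ≈ 1711.7, ∠ = arctan(1700/200) ≈ 83.29°
pole (s+632): 632 + j1700 → |·| = √(632²+1700²) = √3289424 ≈ 1813.7, ∠ = arctan(1700/632) ≈ 69.61°
pole at origin: |s| = 1700, ∠ = 90.00° (in denominator)
|G| = 50 · 3.6119e+06 / 8.972e+12 ≈ 2.0129e-05
Gain = 20 log₁₀(2.0129e-05) ≈ -93.92 dB
∠G = 127.70° − 332.80° = -205.10° ≡ 154.90° (principal value)

At s = jω = j4395:
zero (s+681): 681 + j4395 → |·| = √(681²+4395²) = √19779786 ≈ 4447.4, ∠ = arctan(4395/681) ≈ 81.19°
zero (s+1000): 1000 + j4395 → |·| = √(1000²+4395²) = √20316025 ≈ 4507.3, ∠ = arctan(4395/1000) ≈ 77.18°
pole (s+3): 3 + j4395 → |·| = √(3²+4395²) = √19316034 ≈ 4395, ∠ = arctan(4395/3) ≈ 89.96°
pole (s+200): 200 + j4395 → |·| = √(200²+4395²) = √19356025 ≈ 4399.5, ∠ = arctan(4395/200) ≈ 87.39°
pole (s+632): 632 + j4395 → |·| = √(632²+4395²) = √19715449 ≈ 4440.2, ∠ = arctan(4395/632) ≈ 81.82°
pole at origin: |s| = 4395, ∠ = 90.00° (in denominator)
|G| = 50 · 2.0046e+07 / 3.7733e+14 ≈ 2.6563e-06
Gain = 20 log₁₀(2.6563e-06) ≈ -111.51 dB
∠G = 158.37° − 349.17° = -190.80° ≡ 169.20° (principal value)

ω = 1700: -93.9 dB, 154.9°; ω = 4395: -111.5 dB, 169.2°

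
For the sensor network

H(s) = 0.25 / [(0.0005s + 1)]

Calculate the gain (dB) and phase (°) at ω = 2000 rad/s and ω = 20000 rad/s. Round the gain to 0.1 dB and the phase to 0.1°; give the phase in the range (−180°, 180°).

At ω = 2000 rad/s:
pole (1 + j2000·0.0005) = 1 + j1 → |·| ≈ 1.4142, ∠ ≈ 45.00°
|H| = 0.25 · 1 / (1.4142) ≈ 0.17678
Gain = 20 log₁₀(0.17678) ≈ -15.05 dB
∠H = (0°) − (45.00°) = -45.00°

At ω = 20000 rad/s:
pole (1 + j20000·0.0005) = 1 + j10 → |·| ≈ 10.05, ∠ ≈ 84.29°
|H| = 0.25 · 1 / (10.05) ≈ 0.024876
Gain = 20 log₁₀(0.024876) ≈ -32.08 dB
∠H = (0°) − (84.29°) = -84.29°

ω = 2000: -15.1 dB, -45.0°; ω = 20000: -32.1 dB, -84.3°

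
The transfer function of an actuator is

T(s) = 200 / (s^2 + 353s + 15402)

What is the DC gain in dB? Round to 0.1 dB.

T(0) = 200 / 15402 ≈ 0.012985
20 log₁₀(0.012985) ≈ -37.73 dB

-37.7 dB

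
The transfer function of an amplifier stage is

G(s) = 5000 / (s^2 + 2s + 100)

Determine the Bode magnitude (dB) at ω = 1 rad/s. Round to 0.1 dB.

34.1 dB

At s = jω = j1:
quadratic: (j1)² + 2·j1 + 100 = 99 + j2 → |·| ≈ 99.02, ∠ ≈ 1.16°
|G| = 5000 / 99.02 ≈ 50.495
Gain = 20 log₁₀(50.495) ≈ 34.06 dB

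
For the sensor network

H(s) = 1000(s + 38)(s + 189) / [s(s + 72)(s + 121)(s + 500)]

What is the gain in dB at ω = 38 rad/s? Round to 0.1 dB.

-25.6 dB

At s = jω = j38:
zero (s+38): 38 + j38 → |·| = √(38²+38²) = √2888 ≈ 53.74, ∠ = arctan(38/38) ≈ 45.00°
zero (s+189): 189 + j38 → |·| = √(189²+38²) = √37165 ≈ 192.78, ∠ = arctan(38/189) ≈ 11.37°
pole (s+72): 72 + j38 → |·| = √(72²+38²) = √6628 ≈ 81.413, ∠ = arctan(38/72) ≈ 27.82°
pole (s+121): 121 + j38 → |·| = √(121²+38²) = √16085 ≈ 126.83, ∠ = arctan(38/121) ≈ 17.43°
pole (s+500): 500 + j38 → |·| = √(500²+38²) = √251444 ≈ 501.44, ∠ = arctan(38/500) ≈ 4.35°
pole at origin: |s| = 38, ∠ = 90.00° (in denominator)
|H| = 1000 · 10360 / 1.9675e+08 ≈ 0.052656
Gain = 20 log₁₀(0.052656) ≈ -25.57 dB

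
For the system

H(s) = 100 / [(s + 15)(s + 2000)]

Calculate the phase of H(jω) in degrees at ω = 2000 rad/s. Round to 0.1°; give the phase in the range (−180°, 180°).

-134.6°

At s = jω = j2000:
pole (s+15): 15 + j2000 → |·| = √(15²+2000²) = √4000225 ≈ 2000.1, ∠ = arctan(2000/15) ≈ 89.57°
pole (s+2000): 2000 + j2000 → |·| = √(2000²+2000²) = √8000000 ≈ 2828.4, ∠ = arctan(2000/2000) ≈ 45.00°
∠H = 0.00° − 134.57° = -134.57°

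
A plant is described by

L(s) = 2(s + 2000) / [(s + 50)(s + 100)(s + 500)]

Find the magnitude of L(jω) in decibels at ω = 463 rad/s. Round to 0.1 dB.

-91.3 dB

At s = jω = j463:
zero (s+2000): 2000 + j463 → |·| = √(2000²+463²) = √4214369 ≈ 2052.9, ∠ = arctan(463/2000) ≈ 13.03°
pole (s+50): 50 + j463 → |·| = √(50²+463²) = √216869 ≈ 465.69, ∠ = arctan(463/50) ≈ 83.84°
pole (s+100): 100 + j463 → |·| = √(100²+463²) = √224369 ≈ 473.68, ∠ = arctan(463/100) ≈ 77.81°
pole (s+500): 500 + j463 → |·| = √(500²+463²) = √464369 ≈ 681.45, ∠ = arctan(463/500) ≈ 42.80°
|L| = 2 · 2052.9 / 1.5032e+08 ≈ 2.7314e-05
Gain = 20 log₁₀(2.7314e-05) ≈ -91.27 dB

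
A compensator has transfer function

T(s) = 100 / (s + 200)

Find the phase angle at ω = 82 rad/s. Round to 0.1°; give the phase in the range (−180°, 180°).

-22.3°

Substitute s = j82:
Numerator: 100 = 100 + j0
Denominator: (j82) + 200 = 200 + j82
|N| = √(100² + 0²) ≈ 100, ∠N ≈ 0.00°
|D| = √(200² + 82²) ≈ 216.16, ∠D ≈ 22.29°
∠T = 0.00° − 22.29° = -22.29°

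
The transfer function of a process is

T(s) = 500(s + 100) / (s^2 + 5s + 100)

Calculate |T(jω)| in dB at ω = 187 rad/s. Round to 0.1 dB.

9.7 dB

At s = jω = j187:
zero (s+100): 100 + j187 → |·| = √(100²+187²) = √44969 ≈ 212.06, ∠ = arctan(187/100) ≈ 61.86°
quadratic: (j187)² + 5·j187 + 100 = -34869 + j935 → |·| ≈ 34882, ∠ ≈ 178.46°
|T| = 500 · 212.06 / 34882 ≈ 3.0397
Gain = 20 log₁₀(3.0397) ≈ 9.66 dB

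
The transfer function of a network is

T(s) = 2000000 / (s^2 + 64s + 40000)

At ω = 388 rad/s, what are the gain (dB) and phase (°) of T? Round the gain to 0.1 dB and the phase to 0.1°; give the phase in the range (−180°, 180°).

At s = jω = j388:
quadratic: (j388)² + 64·j388 + 40000 = -110544 + j24832 → |·| ≈ 1.133e+05, ∠ ≈ 167.34°
|T| = 2000000 / 1.133e+05 ≈ 17.652
Gain = 20 log₁₀(17.652) ≈ 24.94 dB
∠T = 0.00° − 167.34° = -167.34°

24.9 dB, -167.3°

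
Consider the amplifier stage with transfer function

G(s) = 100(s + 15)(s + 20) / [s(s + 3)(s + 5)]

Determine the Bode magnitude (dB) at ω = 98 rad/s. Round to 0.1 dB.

0.4 dB

At s = jω = j98:
zero (s+15): 15 + j98 → |·| = √(15²+98²) = √9829 ≈ 99.141, ∠ = arctan(98/15) ≈ 81.30°
zero (s+20): 20 + j98 → |·| = √(20²+98²) = √10004 ≈ 100.02, ∠ = arctan(98/20) ≈ 78.47°
pole (s+3): 3 + j98 → |·| = √(3²+98²) = √9613 ≈ 98.046, ∠ = arctan(98/3) ≈ 88.25°
pole (s+5): 5 + j98 → |·| = √(5²+98²) = √9629 ≈ 98.127, ∠ = arctan(98/5) ≈ 87.08°
pole at origin: |s| = 98, ∠ = 90.00° (in denominator)
|G| = 100 · 9916.1 / 9.4285e+05 ≈ 1.0517
Gain = 20 log₁₀(1.0517) ≈ 0.44 dB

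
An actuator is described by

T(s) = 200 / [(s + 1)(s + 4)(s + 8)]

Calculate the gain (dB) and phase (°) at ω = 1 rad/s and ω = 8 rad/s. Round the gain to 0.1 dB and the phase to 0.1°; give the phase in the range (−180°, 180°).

ω = 1: 12.6 dB, -66.2°; ω = 8: -12.2 dB, 168.7°

At s = jω = j1:
pole (s+1): 1 + j1 → |·| = √(1²+1²) = √2 ≈ 1.4142, ∠ = arctan(1/1) ≈ 45.00°
pole (s+4): 4 + j1 → |·| = √(4²+1²) = √17 ≈ 4.1231, ∠ = arctan(1/4) ≈ 14.04°
pole (s+8): 8 + j1 → |·| = √(8²+1²) = √65 ≈ 8.0623, ∠ = arctan(1/8) ≈ 7.13°
|T| = 200 / 47.01 ≈ 4.2544
Gain = 20 log₁₀(4.2544) ≈ 12.58 dB
∠T = 0.00° − 66.17° = -66.17°

At s = jω = j8:
pole (s+1): 1 + j8 → |·| = √(1²+8²) = √65 ≈ 8.0623, ∠ = arctan(8/1) ≈ 82.87°
pole (s+4): 4 + j8 → |·| = √(4²+8²) = √80 ≈ 8.9443, ∠ = arctan(8/4) ≈ 63.43°
pole (s+8): 8 + j8 → |·| = √(8²+8²) = √128 ≈ 11.314, ∠ = arctan(8/8) ≈ 45.00°
|T| = 200 / 815.87 ≈ 0.24514
Gain = 20 log₁₀(0.24514) ≈ -12.21 dB
∠T = 0.00° − 191.30° = -191.30° ≡ 168.70° (principal value)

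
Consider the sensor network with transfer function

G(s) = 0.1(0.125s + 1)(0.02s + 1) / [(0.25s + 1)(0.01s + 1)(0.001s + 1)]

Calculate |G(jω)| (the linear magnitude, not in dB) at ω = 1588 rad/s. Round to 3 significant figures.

At ω = 1588 rad/s:
zero (1 + j1588·0.125) = 1 + j198.5 → |·| ≈ 198.5, ∠ ≈ 89.71°
zero (1 + j1588·0.02) = 1 + j31.76 → |·| ≈ 31.776, ∠ ≈ 88.20°
pole (1 + j1588·0.25) = 1 + j397 → |·| ≈ 397, ∠ ≈ 89.86°
pole (1 + j1588·0.01) = 1 + j15.88 → |·| ≈ 15.911, ∠ ≈ 86.40°
pole (1 + j1588·0.001) = 1 + j1.588 → |·| ≈ 1.8766, ∠ ≈ 57.80°
|G| = 0.1 · 198.5 · 31.776 / (397 · 15.911 · 1.8766) ≈ 0.053211

0.0532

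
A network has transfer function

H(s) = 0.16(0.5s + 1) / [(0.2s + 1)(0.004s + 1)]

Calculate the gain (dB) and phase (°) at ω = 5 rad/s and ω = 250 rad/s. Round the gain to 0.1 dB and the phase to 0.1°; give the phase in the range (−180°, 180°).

At ω = 5 rad/s:
zero (1 + j5·0.5) = 1 + j2.5 → |·| ≈ 2.6926, ∠ ≈ 68.20°
pole (1 + j5·0.2) = 1 + j1 → |·| ≈ 1.4142, ∠ ≈ 45.00°
pole (1 + j5·0.004) = 1 + j0.02 → |·| ≈ 1.0002, ∠ ≈ 1.15°
|H| = 0.16 · 2.6926 / (1.4142 · 1.0002) ≈ 0.30457
Gain = 20 log₁₀(0.30457) ≈ -10.33 dB
∠H = (68.20°) − (45.00° + 1.15°) = 22.05°

At ω = 250 rad/s:
zero (1 + j250·0.5) = 1 + j125 → |·| ≈ 125, ∠ ≈ 89.54°
pole (1 + j250·0.2) = 1 + j50 → |·| ≈ 50.01, ∠ ≈ 88.85°
pole (1 + j250·0.004) = 1 + j1 → |·| ≈ 1.4142, ∠ ≈ 45.00°
|H| = 0.16 · 125 / (50.01 · 1.4142) ≈ 0.28279
Gain = 20 log₁₀(0.28279) ≈ -10.97 dB
∠H = (89.54°) − (88.85° + 45.00°) = -44.31°

ω = 5: -10.3 dB, 22.1°; ω = 250: -11.0 dB, -44.3°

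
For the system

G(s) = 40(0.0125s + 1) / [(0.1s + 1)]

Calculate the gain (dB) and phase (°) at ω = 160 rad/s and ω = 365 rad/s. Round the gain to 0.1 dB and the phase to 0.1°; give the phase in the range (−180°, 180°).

At ω = 160 rad/s:
zero (1 + j160·0.0125) = 1 + j2 → |·| ≈ 2.2361, ∠ ≈ 63.43°
pole (1 + j160·0.1) = 1 + j16 → |·| ≈ 16.031, ∠ ≈ 86.42°
|G| = 40 · 2.2361 / (16.031) ≈ 5.5794
Gain = 20 log₁₀(5.5794) ≈ 14.93 dB
∠G = (63.43°) − (86.42°) = -22.99°

At ω = 365 rad/s:
zero (1 + j365·0.0125) = 1 + j4.5625 → |·| ≈ 4.6708, ∠ ≈ 77.64°
pole (1 + j365·0.1) = 1 + j36.5 → |·| ≈ 36.514, ∠ ≈ 88.43°
|G| = 40 · 4.6708 / (36.514) ≈ 5.1167
Gain = 20 log₁₀(5.1167) ≈ 14.18 dB
∠G = (77.64°) − (88.43°) = -10.79°

ω = 160: 14.9 dB, -23.0°; ω = 365: 14.2 dB, -10.8°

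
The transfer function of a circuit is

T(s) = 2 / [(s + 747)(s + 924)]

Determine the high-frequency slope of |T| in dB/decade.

Each pole contributes −20 dB/decade at high frequency; each zero contributes +20 dB/decade.
Net: 0 zero(s) − 2 pole(s) → -40 dB/decade.

-40 dB/decade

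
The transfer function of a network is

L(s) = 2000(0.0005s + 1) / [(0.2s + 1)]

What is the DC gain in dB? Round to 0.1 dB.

66.0 dB

L(0) = 2000 · 1 / 1 = 2000
20 log₁₀(2000) ≈ 66.02 dB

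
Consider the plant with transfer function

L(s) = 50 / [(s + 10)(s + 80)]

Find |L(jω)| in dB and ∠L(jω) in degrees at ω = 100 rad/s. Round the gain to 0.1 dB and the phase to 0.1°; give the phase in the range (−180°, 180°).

At s = jω = j100:
pole (s+10): 10 + j100 → |·| = √(10²+100²) = √10100 ≈ 100.5, ∠ = arctan(100/10) ≈ 84.29°
pole (s+80): 80 + j100 → |·| = √(80²+100²) = √16400 ≈ 128.06, ∠ = arctan(100/80) ≈ 51.34°
|L| = 50 / 12870 ≈ 0.003885
Gain = 20 log₁₀(0.003885) ≈ -48.21 dB
∠L = 0.00° − 135.63° = -135.63°

-48.2 dB, -135.6°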